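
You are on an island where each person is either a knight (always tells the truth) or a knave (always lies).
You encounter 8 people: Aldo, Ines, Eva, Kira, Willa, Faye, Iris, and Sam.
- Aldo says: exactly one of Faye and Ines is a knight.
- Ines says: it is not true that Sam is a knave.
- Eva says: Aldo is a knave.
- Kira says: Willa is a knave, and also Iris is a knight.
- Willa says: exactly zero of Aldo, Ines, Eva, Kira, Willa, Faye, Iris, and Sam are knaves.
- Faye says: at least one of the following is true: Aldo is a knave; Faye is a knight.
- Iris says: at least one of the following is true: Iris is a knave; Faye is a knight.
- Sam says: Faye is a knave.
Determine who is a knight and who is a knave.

Aldo is a knight, Ines is a knave, Eva is a knave, Kira is a knight, Willa is a knave, Faye is a knight, Iris is a knight, and Sam is a knave.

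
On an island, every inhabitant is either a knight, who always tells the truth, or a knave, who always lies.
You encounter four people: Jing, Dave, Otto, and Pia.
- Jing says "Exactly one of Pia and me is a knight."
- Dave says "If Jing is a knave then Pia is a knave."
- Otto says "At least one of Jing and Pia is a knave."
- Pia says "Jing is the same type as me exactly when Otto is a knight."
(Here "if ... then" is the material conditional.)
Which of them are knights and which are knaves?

Jing is a knight, Dave is a knight, Otto is a knight, and Pia is a knave.

Suppose Jing is a knave. Then Jing's statement "exactly one of Pia and me is a knight" would have to be false. Checking the 8 ways to assign the others, none is consistent with every speaker.
(For instance, with Dave=knight, Otto=knight, Pia=knave, Pia's claim "Jing is the same type as me exactly when Otto is a knight" comes out true where it would need to be false.)
So Jing must be a knight, making "exactly one of Pia and me is a knight" true. Taking Jing=knight, Dave=knight, Otto=knight, Pia=knave, each remaining statement checks out:
  Dave (knight): "if Jing is a knave then Pia is a knave" — true. ✓
  Otto (knight): "at least one of Jing and Pia is a knave" — true. ✓
  Pia (knave): "Jing is the same type as me exactly when Otto is a knight" — false. ✓
This is the unique consistent assignment.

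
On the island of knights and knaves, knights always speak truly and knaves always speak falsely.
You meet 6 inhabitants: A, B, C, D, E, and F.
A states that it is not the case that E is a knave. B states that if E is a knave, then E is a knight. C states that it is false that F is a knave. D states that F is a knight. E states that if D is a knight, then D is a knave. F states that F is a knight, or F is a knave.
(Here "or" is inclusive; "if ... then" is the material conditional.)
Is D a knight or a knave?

D is a knight.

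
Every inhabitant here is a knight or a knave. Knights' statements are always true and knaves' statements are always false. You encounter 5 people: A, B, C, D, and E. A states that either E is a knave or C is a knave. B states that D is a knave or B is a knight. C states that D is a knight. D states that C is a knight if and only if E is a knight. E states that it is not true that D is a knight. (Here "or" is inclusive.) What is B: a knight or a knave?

B is a knight.

Consistent assignments: {A=knight, B=knight, C=knave, D=knave, E=knight}
In every consistent assignment, B is a knight.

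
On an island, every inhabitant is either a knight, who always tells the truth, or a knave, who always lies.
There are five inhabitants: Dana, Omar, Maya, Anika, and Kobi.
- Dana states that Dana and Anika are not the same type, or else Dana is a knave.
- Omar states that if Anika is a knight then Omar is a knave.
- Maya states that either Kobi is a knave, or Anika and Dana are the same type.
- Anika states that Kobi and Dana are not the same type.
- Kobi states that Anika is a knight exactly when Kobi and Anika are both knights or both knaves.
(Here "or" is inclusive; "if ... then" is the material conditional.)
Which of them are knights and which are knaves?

Knights: Dana, Omar, and Kobi. Knaves: Maya and Anika.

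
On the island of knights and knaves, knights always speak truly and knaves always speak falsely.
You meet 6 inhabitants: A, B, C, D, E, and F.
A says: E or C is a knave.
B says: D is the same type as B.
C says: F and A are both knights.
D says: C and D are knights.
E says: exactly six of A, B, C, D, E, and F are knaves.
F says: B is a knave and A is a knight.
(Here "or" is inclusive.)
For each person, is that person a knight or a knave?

Knights: A, C, D, and F. Knaves: B and E.

Since A is a knight, "E or C is a knave" needs to be true, which holds.
B is a knave; "D is the same type as B" is False, as required.
C (knight): "F and A are both knights" — true. ✓
As a knight, D's statement "C and D are knights" should be true; it is.
Since E is a knave, "exactly six of A, B, C, D, E, and F are knaves" needs to be False, which holds.
F (knight): "B is a knave and A is a knight" — true. ✓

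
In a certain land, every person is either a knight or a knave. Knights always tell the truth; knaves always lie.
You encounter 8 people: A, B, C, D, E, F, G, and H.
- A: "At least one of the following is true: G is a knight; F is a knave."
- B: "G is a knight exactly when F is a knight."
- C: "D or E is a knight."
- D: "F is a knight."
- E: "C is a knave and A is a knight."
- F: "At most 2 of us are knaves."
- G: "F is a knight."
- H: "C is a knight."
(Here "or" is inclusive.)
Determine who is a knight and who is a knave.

Knights: A, B, C, D, F, G, and H. Knaves: E.

A is a knight, so "at least one of the following is true: G is a knight; F is a knave" must be True — and it is.
As a knight, B's statement "G is a knight exactly when F is a knight" should be True; it is.
C is a knight, so "D or E is a knight" must be True — and it is.
D (knight): "F is a knight" — True. ✓
E is a knave; "C is a knave and A is a knight" is false, as required.
F is a knight; "at most 2 of us are knaves" is True, as required.
G is a knight, and the claim "F is a knight" is indeed True.
H is a knight, and the claim "C is a knight" is indeed True.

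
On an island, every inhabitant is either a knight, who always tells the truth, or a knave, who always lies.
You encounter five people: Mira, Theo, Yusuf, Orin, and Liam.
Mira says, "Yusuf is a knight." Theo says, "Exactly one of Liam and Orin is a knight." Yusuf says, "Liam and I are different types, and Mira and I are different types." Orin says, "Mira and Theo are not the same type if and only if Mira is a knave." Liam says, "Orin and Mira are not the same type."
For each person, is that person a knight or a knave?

Knights: none. Knaves: Mira, Theo, Yusuf, Orin, and Liam.

Mira is a knave, so "Yusuf is a knight" must be false — and it is.
Theo is a knave, so "exactly one of Liam and Orin is a knight" must be false — and it is.
Yusuf is a knave, so "Liam and I are different types, and Mira and I are different types" must be false — and it is.
Orin is a knave, so "Mira and Theo are not the same type if and only if Mira is a knave" must be false — and it is.
Since Liam is a knave, "Orin and Mira are not the same type" needs to be false, which holds.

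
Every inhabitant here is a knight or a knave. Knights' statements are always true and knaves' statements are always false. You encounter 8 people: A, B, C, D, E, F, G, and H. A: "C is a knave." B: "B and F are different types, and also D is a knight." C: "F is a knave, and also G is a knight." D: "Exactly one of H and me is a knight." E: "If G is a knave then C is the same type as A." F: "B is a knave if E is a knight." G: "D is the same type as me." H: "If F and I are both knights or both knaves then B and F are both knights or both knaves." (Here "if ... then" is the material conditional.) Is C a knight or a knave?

C is a knight.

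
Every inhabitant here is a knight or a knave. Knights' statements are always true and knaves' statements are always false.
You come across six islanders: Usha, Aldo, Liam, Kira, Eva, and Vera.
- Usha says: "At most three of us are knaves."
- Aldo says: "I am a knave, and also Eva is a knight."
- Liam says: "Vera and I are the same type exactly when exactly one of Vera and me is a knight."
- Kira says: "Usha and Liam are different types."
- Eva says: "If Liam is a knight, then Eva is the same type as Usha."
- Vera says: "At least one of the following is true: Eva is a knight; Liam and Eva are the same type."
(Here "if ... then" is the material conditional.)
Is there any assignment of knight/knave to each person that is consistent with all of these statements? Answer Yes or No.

Checking all 64 assignments, each has at least one speaker whose statement's truth value contradicts their type.

No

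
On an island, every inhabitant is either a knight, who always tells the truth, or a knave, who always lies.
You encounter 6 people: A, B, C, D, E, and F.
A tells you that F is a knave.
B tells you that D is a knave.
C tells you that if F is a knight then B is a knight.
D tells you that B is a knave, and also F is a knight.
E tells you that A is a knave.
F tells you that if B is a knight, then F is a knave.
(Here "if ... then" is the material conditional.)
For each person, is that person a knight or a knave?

Knights: D, E, and F. Knaves: A, B, and C.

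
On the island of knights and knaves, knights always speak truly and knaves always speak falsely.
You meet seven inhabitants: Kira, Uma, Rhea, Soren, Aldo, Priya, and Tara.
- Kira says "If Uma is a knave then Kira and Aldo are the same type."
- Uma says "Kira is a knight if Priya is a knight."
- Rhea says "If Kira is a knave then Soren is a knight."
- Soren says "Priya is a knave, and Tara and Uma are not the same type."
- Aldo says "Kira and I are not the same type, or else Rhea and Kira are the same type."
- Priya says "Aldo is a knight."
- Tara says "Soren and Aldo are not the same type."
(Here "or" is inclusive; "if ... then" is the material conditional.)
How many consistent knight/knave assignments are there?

2

Consistent assignments:
  Kira=knight, Uma=knight, Rhea=knight, Soren=knave, Aldo=knight, Priya=knight, Tara=knight
  Kira=knave, Uma=knave, Rhea=knave, Soren=knave, Aldo=knight, Priya=knight, Tara=knight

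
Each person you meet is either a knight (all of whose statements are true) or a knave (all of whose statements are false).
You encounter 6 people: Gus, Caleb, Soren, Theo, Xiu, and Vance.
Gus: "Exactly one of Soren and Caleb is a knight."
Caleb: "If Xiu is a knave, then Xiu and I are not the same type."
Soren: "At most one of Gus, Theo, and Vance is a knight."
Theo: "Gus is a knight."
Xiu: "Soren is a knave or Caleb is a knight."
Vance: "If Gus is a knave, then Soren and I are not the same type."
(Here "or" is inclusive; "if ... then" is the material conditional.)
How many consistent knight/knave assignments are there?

1

Consistent assignments:
  Gus=knight, Caleb=knight, Soren=knave, Theo=knight, Xiu=knight, Vance=knight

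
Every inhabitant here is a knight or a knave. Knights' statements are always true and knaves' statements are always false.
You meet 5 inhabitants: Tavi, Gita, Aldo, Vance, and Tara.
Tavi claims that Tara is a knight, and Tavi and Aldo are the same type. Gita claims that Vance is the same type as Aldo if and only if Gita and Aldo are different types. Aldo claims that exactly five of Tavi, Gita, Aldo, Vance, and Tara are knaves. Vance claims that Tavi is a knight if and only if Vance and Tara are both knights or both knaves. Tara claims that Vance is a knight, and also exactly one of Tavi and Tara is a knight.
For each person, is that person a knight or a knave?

Tavi is a knave, so "Tara is a knight, and Tavi and Aldo are the same type" must be false — and it is.
Gita is a knight, and the claim "Vance is the same type as Aldo if and only if Gita and Aldo are different types" is indeed true.
Aldo (knave): "exactly five of Tavi, Gita, Aldo, Vance, and Tara are knaves" — false. ✓
As a knave, Vance's statement "Tavi is a knight if and only if Vance and Tara are both knights or both knaves" should be false; it is.
Tara is a knave; "Vance is a knight, and also exactly one of Tavi and Tara is a knight" is false, as required.

Tavi is a knave, Gita is a knight, Aldo is a knave, Vance is a knave, and Tara is a knave.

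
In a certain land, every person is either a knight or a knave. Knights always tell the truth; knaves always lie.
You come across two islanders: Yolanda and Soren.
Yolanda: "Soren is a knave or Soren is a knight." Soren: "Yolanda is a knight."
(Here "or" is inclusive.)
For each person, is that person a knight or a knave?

Knights: Yolanda and Soren. Knaves: none.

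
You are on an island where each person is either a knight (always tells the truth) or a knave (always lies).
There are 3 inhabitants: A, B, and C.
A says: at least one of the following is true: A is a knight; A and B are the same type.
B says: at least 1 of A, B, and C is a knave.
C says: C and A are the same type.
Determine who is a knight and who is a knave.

Suppose A is a knave. Then A's statement "at least one of the following is true: A is a knight; A and B are the same type" would have to be false. Checking the 4 ways to assign the others, none is consistent with every speaker.
(For instance, with B=knight, C=knave, C's claim "C and A are the same type" comes out true where it would need to be false.)
So A must be a knight, making "at least one of the following is true: A is a knight; A and B are the same type" true. Taking A=knight, B=knight, C=knave, each remaining statement checks out:
  B (knight): "at least 1 of A, B, and C is a knave" — true. ✓
  C (knave): "C and A are the same type" — false. ✓
This is the unique consistent assignment.

Knights: A and B. Knaves: C.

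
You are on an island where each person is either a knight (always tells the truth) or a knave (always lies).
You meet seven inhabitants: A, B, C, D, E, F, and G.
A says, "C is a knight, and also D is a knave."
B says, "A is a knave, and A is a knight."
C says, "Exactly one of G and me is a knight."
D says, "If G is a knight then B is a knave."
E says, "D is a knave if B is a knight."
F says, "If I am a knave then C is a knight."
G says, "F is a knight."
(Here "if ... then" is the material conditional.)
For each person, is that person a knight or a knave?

Knights: D and E. Knaves: A, B, C, F, and G.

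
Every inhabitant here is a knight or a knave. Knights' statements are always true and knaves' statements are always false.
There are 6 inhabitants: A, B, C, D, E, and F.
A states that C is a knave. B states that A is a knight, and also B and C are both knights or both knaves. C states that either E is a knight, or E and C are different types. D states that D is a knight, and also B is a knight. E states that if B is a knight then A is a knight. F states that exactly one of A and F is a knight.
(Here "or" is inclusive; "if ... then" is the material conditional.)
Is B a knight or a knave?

Consistent assignments: {A=knave, B=knave, C=knight, D=knave, E=knight, F=knight}; {A=knave, B=knave, C=knight, D=knave, E=knight, F=knave}
In every consistent assignment, B is a knave.

B is a knave.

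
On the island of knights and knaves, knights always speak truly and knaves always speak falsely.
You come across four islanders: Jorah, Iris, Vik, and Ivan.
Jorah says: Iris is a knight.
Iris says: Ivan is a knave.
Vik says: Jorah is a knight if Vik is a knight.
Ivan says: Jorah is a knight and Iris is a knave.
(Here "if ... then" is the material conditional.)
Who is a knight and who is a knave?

Jorah (knight): "Iris is a knight" — True. ✓
Iris (knight): "Ivan is a knave" — True. ✓
As a knight, Vik's statement "Jorah is a knight if Vik is a knight" should be True; it is.
As a knave, Ivan's statement "Jorah is a knight and Iris is a knave" should be False; it is.

Jorah is a knight, Iris is a knight, Vik is a knight, and Ivan is a knave.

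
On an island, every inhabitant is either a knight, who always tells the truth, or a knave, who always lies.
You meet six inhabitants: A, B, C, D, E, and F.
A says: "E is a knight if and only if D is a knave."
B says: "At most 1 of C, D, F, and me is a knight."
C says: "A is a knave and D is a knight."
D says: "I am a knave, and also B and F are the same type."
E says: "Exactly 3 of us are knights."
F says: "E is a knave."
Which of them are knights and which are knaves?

Knights: A, B, and E. Knaves: C, D, and F.

A (knight): "E is a knight if and only if D is a knave" — True. ✓
Since B is a knight, "at most 1 of C, D, F, and me is a knight" needs to be True, which holds.
C (knave): "A is a knave and D is a knight" — False. ✓
Since D is a knave, "I am a knave, and also B and F are the same type" needs to be False, which holds.
E (knight): "exactly 3 of us are knights" — True. ✓
F is a knave, and the claim "E is a knave" is indeed False.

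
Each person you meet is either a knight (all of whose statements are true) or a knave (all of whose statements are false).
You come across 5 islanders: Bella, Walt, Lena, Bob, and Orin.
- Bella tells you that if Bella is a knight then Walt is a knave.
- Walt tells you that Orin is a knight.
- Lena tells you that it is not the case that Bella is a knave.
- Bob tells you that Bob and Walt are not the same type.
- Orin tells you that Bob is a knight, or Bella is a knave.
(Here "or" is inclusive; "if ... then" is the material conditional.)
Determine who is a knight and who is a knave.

Knights: Bella and Lena. Knaves: Walt, Bob, and Orin.

Bella is a knight, and the claim "if Bella is a knight then Walt is a knave" is indeed True.
Walt is a knave, so "Orin is a knight" must be False — and it is.
Lena is a knight, so "it is not the case that Bella is a knave" must be True — and it is.
Bob (knave): "Bob and Walt are not the same type" — False. ✓
Orin is a knave, and the claim "Bob is a knight, or Bella is a knave" is indeed False.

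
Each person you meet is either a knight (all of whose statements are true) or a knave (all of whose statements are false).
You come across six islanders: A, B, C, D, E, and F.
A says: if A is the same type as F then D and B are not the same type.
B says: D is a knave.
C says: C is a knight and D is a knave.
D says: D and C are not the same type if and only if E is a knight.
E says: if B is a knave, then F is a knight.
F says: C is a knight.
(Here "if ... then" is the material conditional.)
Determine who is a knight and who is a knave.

A is a knight, B is a knight, C is a knave, D is a knave, E is a knight, and F is a knave.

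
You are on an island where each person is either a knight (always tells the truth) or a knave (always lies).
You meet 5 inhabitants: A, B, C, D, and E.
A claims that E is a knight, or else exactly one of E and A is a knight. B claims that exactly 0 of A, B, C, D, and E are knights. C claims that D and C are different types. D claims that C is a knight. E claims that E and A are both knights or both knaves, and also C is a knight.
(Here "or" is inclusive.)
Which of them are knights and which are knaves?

A is a knight, B is a knave, C is a knave, D is a knave, and E is a knave.

Since A is a knight, "E is a knight, or else exactly one of E and A is a knight" needs to be True, which holds.
B is a knave, so "exactly 0 of A, B, C, D, and E are knights" must be false — and it is.
C is a knave, and the claim "D and C are different types" is indeed false.
D (knave): "C is a knight" — false. ✓
E is a knave, and the claim "E and A are both knights or both knaves, and also C is a knight" is indeed false.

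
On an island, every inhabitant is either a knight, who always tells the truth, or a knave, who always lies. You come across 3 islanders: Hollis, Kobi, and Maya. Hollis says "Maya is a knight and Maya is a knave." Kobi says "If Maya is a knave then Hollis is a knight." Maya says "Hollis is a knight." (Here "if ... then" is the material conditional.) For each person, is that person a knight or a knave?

Hollis is a knave, Kobi is a knave, and Maya is a knave.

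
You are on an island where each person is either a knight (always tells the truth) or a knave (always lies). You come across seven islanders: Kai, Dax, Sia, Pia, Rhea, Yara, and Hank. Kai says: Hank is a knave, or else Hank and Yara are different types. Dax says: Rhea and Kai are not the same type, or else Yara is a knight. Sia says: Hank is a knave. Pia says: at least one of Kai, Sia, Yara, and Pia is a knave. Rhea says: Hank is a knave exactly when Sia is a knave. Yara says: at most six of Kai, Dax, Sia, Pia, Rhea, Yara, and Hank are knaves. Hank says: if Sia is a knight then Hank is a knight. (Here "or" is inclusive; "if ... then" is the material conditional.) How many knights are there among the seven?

4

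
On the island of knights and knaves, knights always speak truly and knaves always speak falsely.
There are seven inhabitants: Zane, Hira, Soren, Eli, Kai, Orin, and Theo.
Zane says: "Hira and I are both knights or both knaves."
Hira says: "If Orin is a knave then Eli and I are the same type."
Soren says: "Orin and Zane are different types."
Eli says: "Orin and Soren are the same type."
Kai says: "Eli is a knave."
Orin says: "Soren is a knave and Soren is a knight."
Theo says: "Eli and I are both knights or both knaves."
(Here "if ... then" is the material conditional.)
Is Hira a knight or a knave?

Hira is a knight.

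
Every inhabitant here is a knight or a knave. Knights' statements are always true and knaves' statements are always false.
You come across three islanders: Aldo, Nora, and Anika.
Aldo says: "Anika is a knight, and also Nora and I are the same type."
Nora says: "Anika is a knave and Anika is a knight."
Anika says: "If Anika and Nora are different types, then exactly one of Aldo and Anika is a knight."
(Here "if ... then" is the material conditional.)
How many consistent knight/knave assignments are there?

0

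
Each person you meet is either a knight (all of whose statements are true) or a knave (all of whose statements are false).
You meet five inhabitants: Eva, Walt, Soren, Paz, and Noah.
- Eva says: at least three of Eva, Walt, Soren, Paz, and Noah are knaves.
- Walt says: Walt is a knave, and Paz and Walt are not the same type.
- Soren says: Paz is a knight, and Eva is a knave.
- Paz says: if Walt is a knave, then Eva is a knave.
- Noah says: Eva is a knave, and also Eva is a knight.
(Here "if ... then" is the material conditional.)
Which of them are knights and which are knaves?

Suppose Eva is a knave. Then Eva's statement "at least three of Eva, Walt, Soren, Paz, and Noah are knaves" would have to be false. Checking the 16 ways to assign the others, none is consistent with every speaker.
(For instance, with Walt=knave, Soren=knave, Paz=knave, Noah=knave, Eva's claim "at least three of Eva, Walt, Soren, Paz, and Noah are knaves" comes out true where it would need to be false.)
So Eva must be a knight, making "at least three of Eva, Walt, Soren, Paz, and Noah are knaves" true. Taking Eva=knight, Walt=knave, Soren=knave, Paz=knave, Noah=knave, each remaining statement checks out:
  Walt (knave): "Walt is a knave, and Paz and Walt are not the same type" — false. ✓
  Soren (knave): "Paz is a knight, and Eva is a knave" — false. ✓
  Paz (knave): "if Walt is a knave, then Eva is a knave" — false. ✓
  Noah (knave): "Eva is a knave, and also Eva is a knight" — false. ✓
This is the unique consistent assignment.

Eva is a knight, Walt is a knave, Soren is a knave, Paz is a knave, and Noah is a knave.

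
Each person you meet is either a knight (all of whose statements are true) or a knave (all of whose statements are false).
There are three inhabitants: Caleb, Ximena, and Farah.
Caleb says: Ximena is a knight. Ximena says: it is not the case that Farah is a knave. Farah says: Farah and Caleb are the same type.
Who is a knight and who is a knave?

Knights: Caleb, Ximena, and Farah. Knaves: none.

Since Caleb is a knight, "Ximena is a knight" needs to be True, which holds.
Ximena (knight): "it is not the case that Farah is a knave" — True. ✓
Farah is a knight, and the claim "Farah and Caleb are the same type" is indeed True.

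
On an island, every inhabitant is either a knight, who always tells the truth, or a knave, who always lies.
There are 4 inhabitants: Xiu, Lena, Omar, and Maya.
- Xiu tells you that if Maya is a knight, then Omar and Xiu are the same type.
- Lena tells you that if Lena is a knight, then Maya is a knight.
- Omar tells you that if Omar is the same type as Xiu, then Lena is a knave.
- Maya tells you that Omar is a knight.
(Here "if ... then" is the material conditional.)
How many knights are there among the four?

The unique consistent assignment is Xiu=knave, Lena=knight, Omar=knight, Maya=knight.
That has 3 knights.

3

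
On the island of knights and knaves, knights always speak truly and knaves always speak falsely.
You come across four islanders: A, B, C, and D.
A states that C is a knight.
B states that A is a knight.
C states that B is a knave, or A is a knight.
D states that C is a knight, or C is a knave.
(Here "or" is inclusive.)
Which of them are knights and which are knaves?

A is a knight, B is a knight, C is a knight, and D is a knight.

As a knight, A's statement "C is a knight" should be true; it is.
As a knight, B's statement "A is a knight" should be true; it is.
C is a knight, so "B is a knave, or A is a knight" must be true — and it is.
D is a knight, and the claim "C is a knight, or C is a knave" is indeed true.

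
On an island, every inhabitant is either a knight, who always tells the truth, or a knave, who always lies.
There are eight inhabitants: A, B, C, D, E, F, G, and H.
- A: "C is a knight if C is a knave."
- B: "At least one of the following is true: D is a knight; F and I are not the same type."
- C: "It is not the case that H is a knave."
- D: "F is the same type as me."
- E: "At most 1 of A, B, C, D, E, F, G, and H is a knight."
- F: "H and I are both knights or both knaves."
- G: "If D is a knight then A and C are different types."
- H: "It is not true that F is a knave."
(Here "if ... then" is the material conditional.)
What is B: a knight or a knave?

Consistent assignments: {A=knight, B=knight, C=knight, D=knight, E=knave, F=knight, G=knave, H=knight}
In every consistent assignment, B is a knight.

B is a knight.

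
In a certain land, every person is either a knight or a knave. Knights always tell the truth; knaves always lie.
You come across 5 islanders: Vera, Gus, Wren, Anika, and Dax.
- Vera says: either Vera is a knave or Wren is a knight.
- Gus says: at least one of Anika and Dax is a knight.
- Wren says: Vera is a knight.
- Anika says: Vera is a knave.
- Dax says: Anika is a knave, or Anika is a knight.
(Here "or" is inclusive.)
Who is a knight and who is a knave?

Vera is a knight, Gus is a knight, Wren is a knight, Anika is a knave, and Dax is a knight.

Suppose Vera is a knave. Then Vera's statement "either Vera is a knave or Wren is a knight" would have to be false. Checking the 16 ways to assign the others, none is consistent with every speaker.
(For instance, with Gus=knight, Wren=knight, Anika=knave, Dax=knight, Vera's claim "either Vera is a knave or Wren is a knight" comes out true where it would need to be false.)
So Vera must be a knight, making "either Vera is a knave or Wren is a knight" true. Taking Vera=knight, Gus=knight, Wren=knight, Anika=knave, Dax=knight, each remaining statement checks out:
  Gus (knight): "at least one of Anika and Dax is a knight" — true. ✓
  Wren (knight): "Vera is a knight" — true. ✓
  Anika (knave): "Vera is a knave" — false. ✓
  Dax (knight): "Anika is a knave, or Anika is a knight" — true. ✓
This is the unique consistent assignment.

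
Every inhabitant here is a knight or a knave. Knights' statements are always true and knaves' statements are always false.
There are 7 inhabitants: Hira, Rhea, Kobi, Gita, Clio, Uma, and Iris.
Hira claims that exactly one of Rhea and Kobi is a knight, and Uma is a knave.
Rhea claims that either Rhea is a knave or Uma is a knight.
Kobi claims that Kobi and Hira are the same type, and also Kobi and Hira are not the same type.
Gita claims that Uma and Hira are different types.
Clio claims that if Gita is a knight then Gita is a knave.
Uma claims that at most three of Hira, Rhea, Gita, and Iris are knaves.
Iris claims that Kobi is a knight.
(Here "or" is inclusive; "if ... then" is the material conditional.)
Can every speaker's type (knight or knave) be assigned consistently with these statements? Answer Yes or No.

Yes

One consistent assignment: Hira=knave, Rhea=knight, Kobi=knave, Gita=knight, Clio=knave, Uma=knight, Iris=knave.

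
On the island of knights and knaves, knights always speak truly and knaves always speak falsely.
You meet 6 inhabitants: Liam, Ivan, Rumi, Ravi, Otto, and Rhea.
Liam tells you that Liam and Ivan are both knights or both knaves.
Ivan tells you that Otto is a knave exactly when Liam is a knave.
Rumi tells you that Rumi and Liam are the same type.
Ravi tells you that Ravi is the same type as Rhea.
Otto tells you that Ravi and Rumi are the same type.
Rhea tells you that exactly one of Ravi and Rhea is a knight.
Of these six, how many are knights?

4

The unique consistent assignment is Liam=knight, Ivan=knight, Rumi=knave, Ravi=knave, Otto=knight, Rhea=knight.
That has 4 knights.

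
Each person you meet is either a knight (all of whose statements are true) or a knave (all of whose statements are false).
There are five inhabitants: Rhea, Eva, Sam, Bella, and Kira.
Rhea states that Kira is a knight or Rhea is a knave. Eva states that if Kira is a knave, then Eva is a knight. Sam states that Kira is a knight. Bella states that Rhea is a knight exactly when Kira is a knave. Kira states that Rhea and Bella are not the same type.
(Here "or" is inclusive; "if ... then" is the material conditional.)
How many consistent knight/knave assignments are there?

1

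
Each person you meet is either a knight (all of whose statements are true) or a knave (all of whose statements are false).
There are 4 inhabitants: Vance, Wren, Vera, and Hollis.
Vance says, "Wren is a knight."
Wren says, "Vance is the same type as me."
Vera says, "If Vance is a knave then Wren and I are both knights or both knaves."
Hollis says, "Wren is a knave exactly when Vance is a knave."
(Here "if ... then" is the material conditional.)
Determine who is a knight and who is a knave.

Vance is a knight, Wren is a knight, Vera is a knight, and Hollis is a knight.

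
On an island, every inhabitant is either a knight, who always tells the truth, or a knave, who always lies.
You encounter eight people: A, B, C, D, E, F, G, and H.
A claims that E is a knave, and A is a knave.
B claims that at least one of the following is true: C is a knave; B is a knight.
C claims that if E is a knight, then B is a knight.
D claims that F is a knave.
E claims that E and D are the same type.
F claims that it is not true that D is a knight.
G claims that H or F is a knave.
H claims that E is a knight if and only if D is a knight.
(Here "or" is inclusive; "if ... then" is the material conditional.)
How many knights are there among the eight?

6

The unique consistent assignment is A=knave, B=knight, C=knight, D=knight, E=knight, F=knave, G=knight, H=knight.
That has 6 knights.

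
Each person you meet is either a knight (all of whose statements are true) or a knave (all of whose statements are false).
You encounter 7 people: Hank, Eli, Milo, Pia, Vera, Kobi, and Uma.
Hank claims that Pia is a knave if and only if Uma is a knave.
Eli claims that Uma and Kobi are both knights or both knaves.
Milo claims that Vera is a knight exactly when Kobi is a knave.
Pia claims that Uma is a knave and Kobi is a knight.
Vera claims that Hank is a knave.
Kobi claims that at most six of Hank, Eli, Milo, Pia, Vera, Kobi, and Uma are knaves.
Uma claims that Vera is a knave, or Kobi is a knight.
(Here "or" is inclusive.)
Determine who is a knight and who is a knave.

Hank is a knave, Eli is a knight, Milo is a knave, Pia is a knave, Vera is a knight, Kobi is a knight, and Uma is a knight.

Hank is a knave, so "Pia is a knave if and only if Uma is a knave" must be False — and it is.
As a knight, Eli's statement "Uma and Kobi are both knights or both knaves" should be True; it is.
Milo is a knave, and the claim "Vera is a knight exactly when Kobi is a knave" is indeed False.
Pia is a knave, and the claim "Uma is a knave and Kobi is a knight" is indeed False.
Vera is a knight, so "Hank is a knave" must be True — and it is.
Since Kobi is a knight, "at most six of Hank, Eli, Milo, Pia, Vera, Kobi, and Uma are knaves" needs to be True, which holds.
As a knight, Uma's statement "Vera is a knave, or Kobi is a knight" should be True; it is.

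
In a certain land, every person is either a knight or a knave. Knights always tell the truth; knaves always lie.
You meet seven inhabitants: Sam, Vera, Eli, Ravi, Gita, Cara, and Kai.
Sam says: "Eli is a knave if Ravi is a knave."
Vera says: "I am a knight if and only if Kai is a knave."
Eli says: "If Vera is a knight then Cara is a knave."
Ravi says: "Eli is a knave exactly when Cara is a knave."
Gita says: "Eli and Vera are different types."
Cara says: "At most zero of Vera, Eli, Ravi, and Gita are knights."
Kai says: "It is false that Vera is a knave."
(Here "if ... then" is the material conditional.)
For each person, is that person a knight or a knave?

Sam is a knave, so "Eli is a knave if Ravi is a knave" must be false — and it is.
Vera (knave): "I am a knight if and only if Kai is a knave" — false. ✓
As a knight, Eli's statement "if Vera is a knight then Cara is a knave" should be true; it is.
Ravi is a knave, and the claim "Eli is a knave exactly when Cara is a knave" is indeed false.
Since Gita is a knight, "Eli and Vera are different types" needs to be true, which holds.
Cara is a knave; "at most zero of Vera, Eli, Ravi, and Gita are knights" is false, as required.
Kai is a knave, and the claim "it is false that Vera is a knave" is indeed false.

Knights: Eli and Gita. Knaves: Sam, Vera, Ravi, Cara, and Kai.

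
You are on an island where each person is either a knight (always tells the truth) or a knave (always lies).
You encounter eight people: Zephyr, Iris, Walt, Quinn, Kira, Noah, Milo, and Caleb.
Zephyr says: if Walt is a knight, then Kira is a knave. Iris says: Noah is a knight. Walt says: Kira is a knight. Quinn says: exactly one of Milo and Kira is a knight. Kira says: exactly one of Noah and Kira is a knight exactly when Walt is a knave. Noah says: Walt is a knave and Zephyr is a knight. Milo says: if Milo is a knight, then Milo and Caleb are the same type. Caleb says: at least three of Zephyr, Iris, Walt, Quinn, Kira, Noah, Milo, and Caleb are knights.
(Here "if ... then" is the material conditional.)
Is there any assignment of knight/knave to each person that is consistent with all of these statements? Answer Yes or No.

No

Checking all 256 assignments, each has at least one speaker whose statement's truth value contradicts their type.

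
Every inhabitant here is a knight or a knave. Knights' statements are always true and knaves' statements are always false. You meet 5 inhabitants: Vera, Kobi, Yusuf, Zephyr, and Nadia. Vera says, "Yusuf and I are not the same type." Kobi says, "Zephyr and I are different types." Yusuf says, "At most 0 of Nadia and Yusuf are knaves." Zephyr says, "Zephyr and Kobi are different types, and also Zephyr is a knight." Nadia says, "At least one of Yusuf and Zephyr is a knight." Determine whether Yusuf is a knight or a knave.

Yusuf is a knave.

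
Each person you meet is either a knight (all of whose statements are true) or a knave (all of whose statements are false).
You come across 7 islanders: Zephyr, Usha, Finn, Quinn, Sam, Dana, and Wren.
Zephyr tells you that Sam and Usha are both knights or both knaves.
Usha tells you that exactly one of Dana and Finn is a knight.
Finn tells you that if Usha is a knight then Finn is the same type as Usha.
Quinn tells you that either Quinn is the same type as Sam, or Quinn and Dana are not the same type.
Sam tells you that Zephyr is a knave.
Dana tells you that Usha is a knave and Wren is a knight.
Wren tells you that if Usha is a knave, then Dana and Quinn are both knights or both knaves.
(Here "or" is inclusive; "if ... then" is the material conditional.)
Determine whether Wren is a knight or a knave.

Wren is a knight.

Consistent assignments: {Zephyr=knave, Usha=knave, Finn=knight, Quinn=knight, Sam=knight, Dana=knight, Wren=knight}
In every consistent assignment, Wren is a knight.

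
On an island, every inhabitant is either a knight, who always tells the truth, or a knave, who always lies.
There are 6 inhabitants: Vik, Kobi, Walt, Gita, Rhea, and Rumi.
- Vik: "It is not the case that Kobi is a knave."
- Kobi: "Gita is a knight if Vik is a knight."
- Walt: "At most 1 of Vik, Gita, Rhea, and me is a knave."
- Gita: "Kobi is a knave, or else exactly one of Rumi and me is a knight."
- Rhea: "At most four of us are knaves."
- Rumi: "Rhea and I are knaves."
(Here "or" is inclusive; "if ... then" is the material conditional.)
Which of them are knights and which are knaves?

Knights: Vik, Kobi, Walt, Gita, and Rhea. Knaves: Rumi.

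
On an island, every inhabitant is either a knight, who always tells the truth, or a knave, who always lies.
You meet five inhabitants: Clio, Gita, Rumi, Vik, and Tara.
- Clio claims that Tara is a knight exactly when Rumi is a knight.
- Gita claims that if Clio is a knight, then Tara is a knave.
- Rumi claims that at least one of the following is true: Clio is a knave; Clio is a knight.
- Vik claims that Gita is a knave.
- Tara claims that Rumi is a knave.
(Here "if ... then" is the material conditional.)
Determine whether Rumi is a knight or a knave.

Rumi is a knight.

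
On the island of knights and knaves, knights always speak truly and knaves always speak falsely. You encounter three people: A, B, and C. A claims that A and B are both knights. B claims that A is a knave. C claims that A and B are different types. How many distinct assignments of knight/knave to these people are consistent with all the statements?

Consistent assignments:
  A=knave, B=knight, C=knight

1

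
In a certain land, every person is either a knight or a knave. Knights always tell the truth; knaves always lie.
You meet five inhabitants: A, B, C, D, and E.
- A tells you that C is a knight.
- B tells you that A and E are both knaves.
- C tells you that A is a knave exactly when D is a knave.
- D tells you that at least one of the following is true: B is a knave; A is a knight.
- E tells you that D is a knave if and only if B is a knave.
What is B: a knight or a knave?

B is a knave.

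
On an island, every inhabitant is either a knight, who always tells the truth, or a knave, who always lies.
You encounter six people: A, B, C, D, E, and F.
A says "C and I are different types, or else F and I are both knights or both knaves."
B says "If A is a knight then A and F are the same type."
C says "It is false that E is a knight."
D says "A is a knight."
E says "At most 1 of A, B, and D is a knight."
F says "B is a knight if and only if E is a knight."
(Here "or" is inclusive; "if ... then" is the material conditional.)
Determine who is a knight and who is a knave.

A is a knave, and the claim "C and I are different types, or else F and I are both knights or both knaves" is indeed False.
As a knight, B's statement "if A is a knight then A and F are the same type" should be true; it is.
Since C is a knave, "it is false that E is a knight" needs to be False, which holds.
D is a knave; "A is a knight" is False, as required.
E (knight): "at most 1 of A, B, and D is a knight" — true. ✓
As a knight, F's statement "B is a knight if and only if E is a knight" should be true; it is.

A is a knave, B is a knight, C is a knave, D is a knave, E is a knight, and F is a knight.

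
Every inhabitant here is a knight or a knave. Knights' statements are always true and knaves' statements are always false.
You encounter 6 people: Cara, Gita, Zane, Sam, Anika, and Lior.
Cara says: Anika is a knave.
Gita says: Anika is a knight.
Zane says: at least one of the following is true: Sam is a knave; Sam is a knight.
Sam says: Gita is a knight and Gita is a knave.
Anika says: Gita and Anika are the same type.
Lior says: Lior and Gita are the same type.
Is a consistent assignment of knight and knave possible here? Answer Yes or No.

One consistent assignment: Cara=knave, Gita=knight, Zane=knight, Sam=knave, Anika=knight, Lior=knight.

Yes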